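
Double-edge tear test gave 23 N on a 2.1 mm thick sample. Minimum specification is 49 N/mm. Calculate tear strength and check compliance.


Tear strength = 23 / 2.1 = 11.0 N/mm
Required minimum = 49 N/mm
Compliant: No


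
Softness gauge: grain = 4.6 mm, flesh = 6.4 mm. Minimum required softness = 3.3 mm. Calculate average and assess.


Average = (4.6 + 6.4) / 2 = 5.50 mm
Minimum = 3.3 mm
Meets requirement: Yes


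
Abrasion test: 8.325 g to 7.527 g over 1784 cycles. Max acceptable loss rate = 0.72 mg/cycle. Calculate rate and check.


Rate = 0.447 mg/cycle
Passes: Yes


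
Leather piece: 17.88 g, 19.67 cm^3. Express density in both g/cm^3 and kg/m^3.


0.909 g/cm^3
909 kg/m^3


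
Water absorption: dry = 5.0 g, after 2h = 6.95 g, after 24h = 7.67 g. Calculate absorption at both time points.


WA (2h) = (6.95 - 5.0) / 5.0 x 100 = 39.0%
WA (24h) = (7.67 - 5.0) / 5.0 x 100 = 53.4%


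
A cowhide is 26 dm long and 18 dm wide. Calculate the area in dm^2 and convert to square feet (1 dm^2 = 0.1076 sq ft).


Area = 26 x 18 = 468 dm^2
Conversion: 468 x 0.1076 = 50.36 sq ft


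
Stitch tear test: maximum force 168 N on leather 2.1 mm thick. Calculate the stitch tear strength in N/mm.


80.0 N/mm

Stitch tear strength = force / thickness
STS = 168 / 2.1 = 80.0 N/mm


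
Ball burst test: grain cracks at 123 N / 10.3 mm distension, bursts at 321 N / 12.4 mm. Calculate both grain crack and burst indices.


Crack index = 11.9 N/mm
Burst index = 25.9 N/mm

Crack index = 123 / 10.3 = 11.9 N/mm
Burst index = 321 / 12.4 = 25.9 N/mm


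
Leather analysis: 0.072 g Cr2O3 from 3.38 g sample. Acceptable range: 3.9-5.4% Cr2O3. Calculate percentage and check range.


Cr2O3 = 2.13%
Within range: No

Cr2O3% = 0.072 / 3.38 x 100 = 2.13%
Acceptable range: 3.9 to 5.4%
Within range: No


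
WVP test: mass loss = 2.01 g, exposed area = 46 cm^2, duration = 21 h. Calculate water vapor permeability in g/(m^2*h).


20.81 g/(m^2*h)

WVP = mass_loss / (area x time) x 10000
WVP = 2.01 / (46 x 21) x 10000
WVP = 2.01 / 966 x 10000 = 20.81 g/(m^2*h)


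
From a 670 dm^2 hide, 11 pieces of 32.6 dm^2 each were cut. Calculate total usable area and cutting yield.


Usable area = 358.6 dm^2
Yield = 53.5%

Total usable = 11 x 32.6 = 358.6 dm^2
Yield = 358.6 / 670 x 100 = 53.5%


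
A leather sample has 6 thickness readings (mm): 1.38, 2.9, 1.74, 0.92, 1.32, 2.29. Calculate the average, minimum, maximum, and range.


Sum = 10.55
Average = 10.55 / 6 = 1.76 mm
Minimum = 0.92 mm
Maximum = 2.9 mm
Range = 2.9 - 0.92 = 1.98 mm


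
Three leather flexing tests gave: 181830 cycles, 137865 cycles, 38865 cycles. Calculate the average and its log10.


Average = (181830 + 137865 + 38865) / 3 = 119520 cycles
log10(119520) = 5.08


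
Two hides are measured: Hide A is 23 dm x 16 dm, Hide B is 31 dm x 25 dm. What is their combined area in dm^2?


Hide A area = 23 x 16 = 368 dm^2
Hide B area = 31 x 25 = 775 dm^2
Total = 368 + 775 = 1143 dm^2


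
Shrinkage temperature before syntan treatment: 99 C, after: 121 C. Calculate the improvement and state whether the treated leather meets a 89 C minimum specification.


Improvement = 22 C
Meets 89 C spec: Yes


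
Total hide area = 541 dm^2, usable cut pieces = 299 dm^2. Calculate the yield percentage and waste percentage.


Yield = 299 / 541 x 100 = 55.3%
Waste = 541 - 299 = 242 dm^2
Waste% = 100 - 55.3 = 44.7%


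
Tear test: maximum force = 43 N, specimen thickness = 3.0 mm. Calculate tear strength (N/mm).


Tear strength = force / thickness
Tear = 43 / 3.0 = 14.3 N/mm


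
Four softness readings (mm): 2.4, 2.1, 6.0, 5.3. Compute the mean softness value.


Sum = 2.4 + 2.1 + 6.0 + 5.3
Mean = 15.8 / 4 = 3.95 mm


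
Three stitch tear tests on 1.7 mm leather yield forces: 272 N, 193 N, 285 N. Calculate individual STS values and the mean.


STS1 = 272 / 1.7 = 160.0 N/mm
STS2 = 193 / 1.7 = 113.5 N/mm
STS3 = 285 / 1.7 = 167.6 N/mm
Mean = (160.0 + 113.5 + 167.6) / 3 = 147.0 N/mm


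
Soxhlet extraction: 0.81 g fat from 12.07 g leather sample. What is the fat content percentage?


6.7%

Fat content = 0.81 / 12.07 x 100
Fat = 6.7%


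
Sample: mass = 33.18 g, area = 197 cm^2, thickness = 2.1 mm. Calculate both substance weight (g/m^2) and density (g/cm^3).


SW = 33.18 / 197 x 10000 = 1684.3 g/m^2
Volume = 197 x 2.1 / 10 = 41.37 cm^3
Density = 33.18 / 41.37 = 0.802 g/cm^3


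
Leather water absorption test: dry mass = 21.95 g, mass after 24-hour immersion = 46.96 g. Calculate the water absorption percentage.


Water absorbed = 46.96 - 21.95 = 25.01 g
WA% = 25.01 / 21.95 x 100 = 113.9%


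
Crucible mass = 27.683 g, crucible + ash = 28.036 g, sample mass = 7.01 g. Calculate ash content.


Ash mass = 28.036 - 27.683 = 0.353 g
Ash% = 0.353 / 7.01 x 100 = 5.04%


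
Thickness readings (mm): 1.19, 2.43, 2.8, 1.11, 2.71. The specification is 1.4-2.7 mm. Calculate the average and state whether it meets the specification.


Average = 2.05 mm
Within specification: Yes

Sum = 10.24
Average = 10.24 / 5 = 2.05 mm
Specification range: 1.4 to 2.7 mm
Within spec: Yes


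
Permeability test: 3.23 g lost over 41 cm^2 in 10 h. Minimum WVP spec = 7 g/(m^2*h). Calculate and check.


WVP = 3.23 / (41 x 10) x 10000 = 78.78 g/(m^2*h)
Minimum: 7 g/(m^2*h)
Meets spec: Yes


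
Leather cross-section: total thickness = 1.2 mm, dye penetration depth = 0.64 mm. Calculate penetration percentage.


53.3%

Penetration% = 0.64 / 1.2 x 100
Penetration = 53.3%


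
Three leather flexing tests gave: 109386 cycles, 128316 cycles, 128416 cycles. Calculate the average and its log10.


Average = (109386 + 128316 + 128416) / 3 = 122039 cycles
log10(122039) = 5.09


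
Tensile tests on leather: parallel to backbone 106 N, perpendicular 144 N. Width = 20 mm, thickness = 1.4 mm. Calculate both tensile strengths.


Parallel = 3.79 N/mm^2
Perpendicular = 5.14 N/mm^2

Area = 20 x 1.4 = 28.0 mm^2
TS (parallel) = 106 / 28.0 = 3.79 N/mm^2
TS (perpendicular) = 144 / 28.0 = 5.14 N/mm^2


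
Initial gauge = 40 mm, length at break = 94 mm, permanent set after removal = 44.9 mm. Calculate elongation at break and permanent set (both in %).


Elongation at break = 135.0%
Permanent set = 12.3%

Elongation at break = (94 - 40) / 40 x 100 = 135.0%
Permanent set = (44.9 - 40) / 40 x 100 = 12.3%


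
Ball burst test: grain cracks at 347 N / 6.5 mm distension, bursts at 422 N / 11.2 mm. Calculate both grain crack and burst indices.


Crack index = 347 / 6.5 = 53.4 N/mm
Burst index = 422 / 11.2 = 37.7 N/mm


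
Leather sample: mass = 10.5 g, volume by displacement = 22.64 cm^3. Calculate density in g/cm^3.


0.464 g/cm^3


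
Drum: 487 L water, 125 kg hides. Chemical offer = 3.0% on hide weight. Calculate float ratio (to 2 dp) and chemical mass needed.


Float ratio = 3.90
Chemical needed = 3.75 kg

Float ratio = 487 / 125 = 3.90
Chemical = 125 x 3.0 / 100 = 3.75 kg


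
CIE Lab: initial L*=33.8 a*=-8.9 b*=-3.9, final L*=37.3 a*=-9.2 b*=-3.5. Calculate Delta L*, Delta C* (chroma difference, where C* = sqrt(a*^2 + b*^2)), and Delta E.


Delta L* = 3.5
Delta C* = 0.13
Delta E = 3.54


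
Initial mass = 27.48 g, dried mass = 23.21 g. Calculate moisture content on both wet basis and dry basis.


Wet basis = 15.5%
Dry basis = 18.4%


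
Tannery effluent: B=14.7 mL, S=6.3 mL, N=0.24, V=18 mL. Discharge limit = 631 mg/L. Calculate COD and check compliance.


COD = 896.0 mg/L
Compliant: No


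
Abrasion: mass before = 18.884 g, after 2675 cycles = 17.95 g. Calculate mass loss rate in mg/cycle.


Mass loss = 18.884 - 17.95 = 0.934 g
Rate = 0.934 / 2675 x 1000 = 0.349 mg/cycle


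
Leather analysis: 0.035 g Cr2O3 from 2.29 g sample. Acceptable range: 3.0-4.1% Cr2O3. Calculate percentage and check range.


Cr2O3% = 0.035 / 2.29 x 100 = 1.53%
Acceptable range: 3.0 to 4.1%
Within range: No


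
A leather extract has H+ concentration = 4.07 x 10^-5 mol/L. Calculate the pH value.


pH = -log10[H+]
pH = -log10(4.07 x 10^-5) = 4.39


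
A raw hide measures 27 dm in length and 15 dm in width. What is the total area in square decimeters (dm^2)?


405 dm^2


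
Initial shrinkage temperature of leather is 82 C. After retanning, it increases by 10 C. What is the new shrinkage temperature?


92 C


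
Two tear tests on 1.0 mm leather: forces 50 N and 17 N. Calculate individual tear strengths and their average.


Tear 1 = 50 / 1.0 = 50.0 N/mm
Tear 2 = 17 / 1.0 = 17.0 N/mm
Average = (50.0 + 17.0) / 2 = 33.5 N/mm


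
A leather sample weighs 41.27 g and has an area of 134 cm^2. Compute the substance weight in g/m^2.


Substance weight = mass / area x 10000
SW = 41.27 / 134 x 10000
SW = 3079.9 g/m^2


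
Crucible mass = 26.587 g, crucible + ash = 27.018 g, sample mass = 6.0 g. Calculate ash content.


Ash mass = 0.431 g
Ash content = 7.18%


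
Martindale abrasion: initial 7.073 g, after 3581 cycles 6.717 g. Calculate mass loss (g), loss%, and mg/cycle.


Mass loss = 0.356 g
Loss = 5.03%
Rate = 0.099 mg/cycle

Loss = 7.073 - 6.717 = 0.356 g
Loss% = 0.356 / 7.073 x 100 = 5.03%
Rate = 0.356 / 3581 x 1000 = 0.099 mg/cycle


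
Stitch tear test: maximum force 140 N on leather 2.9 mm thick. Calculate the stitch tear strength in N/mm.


Stitch tear strength = force / thickness
STS = 140 / 2.9 = 48.3 N/mm


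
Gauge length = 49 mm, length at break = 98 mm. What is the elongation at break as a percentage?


Extension = 98 - 49 = 49 mm
Elongation = 49 / 49 x 100 = 100.0%


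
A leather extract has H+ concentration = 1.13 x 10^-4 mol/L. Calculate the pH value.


pH = -log10[H+]
pH = -log10(1.13 x 10^-4) = 3.95


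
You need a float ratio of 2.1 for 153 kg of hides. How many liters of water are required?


321.3 L


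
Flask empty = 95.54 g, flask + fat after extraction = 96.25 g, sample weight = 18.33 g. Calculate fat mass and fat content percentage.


Fat mass = 0.71 g
Fat content = 3.9%

Fat mass = 96.25 - 95.54 = 0.71 g
Fat% = 0.71 / 18.33 x 100 = 3.9%


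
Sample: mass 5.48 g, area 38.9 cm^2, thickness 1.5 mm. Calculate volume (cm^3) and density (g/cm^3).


Thickness in cm = 1.5 / 10 = 0.15 cm
Volume = 38.9 x 0.15 = 5.835 cm^3
Density = 5.48 / 5.835 = 0.939 g/cm^3


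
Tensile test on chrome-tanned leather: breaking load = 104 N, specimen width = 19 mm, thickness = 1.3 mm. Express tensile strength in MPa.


Cross-section = 19 x 1.3 = 24.7 mm^2
TS = 104 / 24.7 = 4.21 MPa
(1 N/mm^2 = 1 MPa)


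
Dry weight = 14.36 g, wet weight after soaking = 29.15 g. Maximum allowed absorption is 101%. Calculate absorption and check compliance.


Absorption = 103.0%
Compliant: No

WA = (29.15 - 14.36) / 14.36 x 100 = 103.0%
Maximum allowed: 101%
Compliant: No


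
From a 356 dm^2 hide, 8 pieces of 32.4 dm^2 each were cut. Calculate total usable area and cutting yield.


Total usable = 8 x 32.4 = 259.2 dm^2
Yield = 259.2 / 356 x 100 = 72.8%


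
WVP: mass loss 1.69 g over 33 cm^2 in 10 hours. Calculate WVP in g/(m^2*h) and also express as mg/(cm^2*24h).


WVP = 51.21 g/(m^2*h)
Daily rate = 122.91 mg/(cm^2*24h)

WVP = 1.69 / (33 x 10) x 10000 = 51.21 g/(m^2*h)
Mass loss in mg = 1.69 x 1000 = 1690 mg
Per cm^2 per 24h in mg: 1690 x 24 / (33 x 10) = 40560 / 330 = 122.91 mg/(cm^2*24h)


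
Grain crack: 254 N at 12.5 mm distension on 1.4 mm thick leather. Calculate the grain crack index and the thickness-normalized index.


Crack index = 20.3 N/mm
Normalized index = 14.5 N/mm per mm

Crack index = 254 / 12.5 = 20.3 N/mm
Normalized = 20.3 / 1.4 = 14.5 N/mm per mm


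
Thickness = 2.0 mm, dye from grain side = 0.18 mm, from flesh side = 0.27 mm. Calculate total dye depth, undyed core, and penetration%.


Total dyed = 0.45 mm
Undyed core = 1.55 mm
Penetration = 22.5%

Total dyed = 0.18 + 0.27 = 0.45 mm
Undyed core = 2.0 - 0.45 = 1.55 mm
Penetration = 0.45 / 2.0 x 100 = 22.5%


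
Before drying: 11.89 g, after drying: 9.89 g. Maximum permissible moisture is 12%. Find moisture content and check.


MC = (11.89 - 9.89) / 11.89 x 100 = 16.8%
Maximum: 12%
Acceptable: No


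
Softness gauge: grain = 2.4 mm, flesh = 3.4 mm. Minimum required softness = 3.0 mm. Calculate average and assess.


Average softness = 2.90 mm
Meets requirement: No

Average = (2.4 + 3.4) / 2 = 2.90 mm
Minimum = 3.0 mm
Meets requirement: No


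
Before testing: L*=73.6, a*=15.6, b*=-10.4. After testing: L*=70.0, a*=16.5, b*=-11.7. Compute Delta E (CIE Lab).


Delta E = 3.93

dL = 70.0 - 73.6 = -3.6
da = 16.5 - 15.6 = 0.9
db = -11.7 - (-10.4) = -1.3
dE = sqrt((-3.6)^2 + (0.9)^2 + (-1.3)^2) = 3.93


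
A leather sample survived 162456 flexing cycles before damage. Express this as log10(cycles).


log10(162456) = 5.21


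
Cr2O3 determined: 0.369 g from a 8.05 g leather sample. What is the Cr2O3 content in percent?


Cr2O3% = 0.369 / 8.05 x 100
Cr2O3% = 4.58%


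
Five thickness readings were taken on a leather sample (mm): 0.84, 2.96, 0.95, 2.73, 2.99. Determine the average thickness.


Sum = 0.84 + 2.96 + 0.95 + 2.73 + 2.99 = 10.47
Average = 10.47 / 5 = 2.09 mm


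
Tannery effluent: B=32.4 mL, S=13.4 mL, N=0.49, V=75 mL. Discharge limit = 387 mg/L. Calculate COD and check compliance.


COD = 993.1 mg/L
Compliant: No


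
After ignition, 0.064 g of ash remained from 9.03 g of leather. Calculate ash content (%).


Ash% = 0.064 / 9.03 x 100
Ash% = 0.71%


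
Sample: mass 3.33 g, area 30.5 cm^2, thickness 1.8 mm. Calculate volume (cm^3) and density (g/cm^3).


Thickness in cm = 1.8 / 10 = 0.18 cm
Volume = 30.5 x 0.18 = 5.490 cm^3
Density = 3.33 / 5.490 = 0.607 g/cm^3


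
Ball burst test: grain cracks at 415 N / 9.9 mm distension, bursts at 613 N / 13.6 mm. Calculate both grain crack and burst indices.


Crack index = 415 / 9.9 = 41.9 N/mm
Burst index = 613 / 13.6 = 45.1 N/mm


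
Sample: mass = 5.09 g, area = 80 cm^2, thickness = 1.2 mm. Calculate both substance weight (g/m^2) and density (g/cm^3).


SW = 5.09 / 80 x 10000 = 636.3 g/m^2
Volume = 80 x 1.2 / 10 = 9.60 cm^3
Density = 5.09 / 9.60 = 0.530 g/cm^3


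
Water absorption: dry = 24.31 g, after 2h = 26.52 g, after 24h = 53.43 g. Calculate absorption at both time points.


WA (2h) = (26.52 - 24.31) / 24.31 x 100 = 9.1%
WA (24h) = (53.43 - 24.31) / 24.31 x 100 = 119.8%


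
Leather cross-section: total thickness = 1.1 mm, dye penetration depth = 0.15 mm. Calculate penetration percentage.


13.6%


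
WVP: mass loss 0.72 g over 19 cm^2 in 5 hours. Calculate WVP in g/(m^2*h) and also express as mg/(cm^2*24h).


WVP = 0.72 / (19 x 5) x 10000 = 75.79 g/(m^2*h)
Mass loss in mg = 0.72 x 1000 = 720 mg
Per cm^2 per 24h in mg: 720 x 24 / (19 x 5) = 17280 / 95 = 181.89 mg/(cm^2*24h)


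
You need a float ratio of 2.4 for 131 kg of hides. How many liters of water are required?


Water = hide weight x target ratio
Water = 131 x 2.4 = 314.4 L


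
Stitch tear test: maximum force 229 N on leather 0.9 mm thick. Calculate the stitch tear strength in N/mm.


254.4 N/mm


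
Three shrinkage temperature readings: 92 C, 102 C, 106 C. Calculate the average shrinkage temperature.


100.0 C


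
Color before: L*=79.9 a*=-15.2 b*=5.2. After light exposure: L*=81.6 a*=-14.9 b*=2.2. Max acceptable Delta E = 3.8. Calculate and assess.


dL = 1.7, da = 0.3, db = -3.0
dE = sqrt((1.7)^2 + (0.3)^2 + (-3.0)^2) = 3.46
Max = 3.8
Passes: Yes


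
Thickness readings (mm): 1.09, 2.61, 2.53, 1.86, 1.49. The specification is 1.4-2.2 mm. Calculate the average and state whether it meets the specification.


Average = 1.92 mm
Within specification: Yes

Sum = 9.58
Average = 9.58 / 5 = 1.92 mm
Specification range: 1.4 to 2.2 mm
Within spec: Yes


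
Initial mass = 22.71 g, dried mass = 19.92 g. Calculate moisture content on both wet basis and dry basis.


Moisture lost = 22.71 - 19.92 = 2.79 g
Wet basis MC = 2.79 / 22.71 x 100 = 12.3%
Dry basis MC = 2.79 / 19.92 x 100 = 14.0%


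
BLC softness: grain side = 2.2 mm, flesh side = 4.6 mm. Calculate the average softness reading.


Average = (2.2 + 4.6) / 2
Average = 3.40 mm


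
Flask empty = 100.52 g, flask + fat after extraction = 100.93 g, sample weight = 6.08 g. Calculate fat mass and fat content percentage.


Fat mass = 0.41 g
Fat content = 6.7%

Fat mass = 100.93 - 100.52 = 0.41 g
Fat% = 0.41 / 6.08 x 100 = 6.7%


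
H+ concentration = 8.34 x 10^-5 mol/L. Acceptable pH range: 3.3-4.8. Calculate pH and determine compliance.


pH = 4.08
Compliant: Yes


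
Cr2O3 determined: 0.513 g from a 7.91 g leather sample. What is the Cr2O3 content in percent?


Cr2O3% = 0.513 / 7.91 x 100
Cr2O3% = 6.49%


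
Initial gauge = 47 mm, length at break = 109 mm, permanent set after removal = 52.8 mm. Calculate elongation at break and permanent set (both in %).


Elongation at break = 131.9%
Permanent set = 12.3%


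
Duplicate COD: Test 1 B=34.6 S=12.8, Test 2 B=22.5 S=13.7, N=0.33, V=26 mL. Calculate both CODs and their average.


COD1 = 2213.5 mg/L
COD2 = 893.5 mg/L
Average = 1553.5 mg/L


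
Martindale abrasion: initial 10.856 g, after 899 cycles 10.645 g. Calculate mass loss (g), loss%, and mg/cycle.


Loss = 10.856 - 10.645 = 0.211 g
Loss% = 0.211 / 10.856 x 100 = 1.94%
Rate = 0.211 / 899 x 1000 = 0.235 mg/cycle


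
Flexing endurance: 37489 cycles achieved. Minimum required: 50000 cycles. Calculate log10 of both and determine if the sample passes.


Achieved: log10 = 4.57
Required: log10 = 4.70
Passes: No


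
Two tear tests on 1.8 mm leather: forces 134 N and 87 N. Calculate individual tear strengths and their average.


Tear 1 = 74.4 N/mm
Tear 2 = 48.3 N/mm
Average = 61.4 N/mm

Tear 1 = 134 / 1.8 = 74.4 N/mm
Tear 2 = 87 / 1.8 = 48.3 N/mm
Average = (74.4 + 48.3) / 2 = 61.4 N/mm


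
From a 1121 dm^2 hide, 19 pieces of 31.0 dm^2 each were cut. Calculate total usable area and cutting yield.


Total usable = 19 x 31.0 = 589.0 dm^2
Yield = 589.0 / 1121 x 100 = 52.5%


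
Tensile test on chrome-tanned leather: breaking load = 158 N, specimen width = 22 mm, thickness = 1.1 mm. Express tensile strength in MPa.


6.53 MPa


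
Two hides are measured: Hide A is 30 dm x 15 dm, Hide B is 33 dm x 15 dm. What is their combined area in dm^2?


Hide A area = 30 x 15 = 450 dm^2
Hide B area = 33 x 15 = 495 dm^2
Total = 450 + 495 = 945 dm^2


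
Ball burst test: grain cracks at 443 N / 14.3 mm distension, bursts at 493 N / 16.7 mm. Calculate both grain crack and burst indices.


Crack index = 443 / 14.3 = 31.0 N/mm
Burst index = 493 / 16.7 = 29.5 N/mm


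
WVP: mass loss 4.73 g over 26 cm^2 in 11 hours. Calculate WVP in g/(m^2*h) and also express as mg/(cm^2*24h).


WVP = 165.38 g/(m^2*h)
Daily rate = 396.92 mg/(cm^2*24h)

WVP = 4.73 / (26 x 11) x 10000 = 165.38 g/(m^2*h)
Mass loss in mg = 4.73 x 1000 = 4730 mg
Per cm^2 per 24h in mg: 4730 x 24 / (26 x 11) = 113520 / 286 = 396.92 mg/(cm^2*24h)


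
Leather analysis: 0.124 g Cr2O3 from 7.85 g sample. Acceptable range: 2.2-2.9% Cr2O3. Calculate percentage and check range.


Cr2O3 = 1.58%
Within range: No


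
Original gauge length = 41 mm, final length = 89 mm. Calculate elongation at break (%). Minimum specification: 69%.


Elongation = 117.1%
Meets spec: Yes


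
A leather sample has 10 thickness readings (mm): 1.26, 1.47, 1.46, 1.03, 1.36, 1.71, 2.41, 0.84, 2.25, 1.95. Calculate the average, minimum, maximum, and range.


Average = 1.57 mm
Min = 0.84 mm
Max = 2.41 mm
Range = 1.57 mm


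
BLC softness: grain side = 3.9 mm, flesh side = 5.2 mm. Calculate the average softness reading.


4.55 mm

Average = (3.9 + 5.2) / 2
Average = 4.55 mm


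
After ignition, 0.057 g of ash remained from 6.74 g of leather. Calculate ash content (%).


Ash% = 0.057 / 6.74 x 100
Ash% = 0.85%


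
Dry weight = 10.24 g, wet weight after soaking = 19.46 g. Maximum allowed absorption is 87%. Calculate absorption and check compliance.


Absorption = 90.0%
Compliant: No


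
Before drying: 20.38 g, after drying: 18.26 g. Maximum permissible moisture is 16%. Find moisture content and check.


MC = (20.38 - 18.26) / 20.38 x 100 = 10.4%
Maximum: 16%
Acceptable: Yes


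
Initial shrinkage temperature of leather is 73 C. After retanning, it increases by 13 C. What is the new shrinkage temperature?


New Ts = 73 + 13 = 86 C


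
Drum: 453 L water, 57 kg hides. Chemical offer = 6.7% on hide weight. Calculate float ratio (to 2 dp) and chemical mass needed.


Float ratio = 453 / 57 = 7.95
Chemical = 57 x 6.7 / 100 = 3.819 kg


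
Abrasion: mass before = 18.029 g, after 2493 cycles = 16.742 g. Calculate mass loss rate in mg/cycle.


Mass loss = 18.029 - 16.742 = 1.287 g
Rate = 1.287 / 2493 x 1000 = 0.516 mg/cycle


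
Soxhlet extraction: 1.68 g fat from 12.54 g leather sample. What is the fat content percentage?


13.4%

Fat content = 1.68 / 12.54 x 100
Fat = 13.4%


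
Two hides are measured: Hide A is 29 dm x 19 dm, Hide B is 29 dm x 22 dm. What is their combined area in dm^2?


1189 dm^2


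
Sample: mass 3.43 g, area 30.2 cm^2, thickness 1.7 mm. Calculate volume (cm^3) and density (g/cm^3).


Thickness in cm = 1.7 / 10 = 0.17 cm
Volume = 30.2 x 0.17 = 5.134 cm^3
Density = 3.43 / 5.134 = 0.668 g/cm^3


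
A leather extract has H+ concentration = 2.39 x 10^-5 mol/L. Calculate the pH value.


pH = 4.62


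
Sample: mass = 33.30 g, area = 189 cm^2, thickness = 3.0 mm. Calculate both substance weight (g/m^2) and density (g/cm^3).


SW = 33.30 / 189 x 10000 = 1761.9 g/m^2
Volume = 189 x 3.0 / 10 = 56.70 cm^3
Density = 33.30 / 56.70 = 0.587 g/cm^3


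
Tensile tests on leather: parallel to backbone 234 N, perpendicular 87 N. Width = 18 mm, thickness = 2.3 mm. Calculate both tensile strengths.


Parallel = 5.65 N/mm^2
Perpendicular = 2.10 N/mm^2


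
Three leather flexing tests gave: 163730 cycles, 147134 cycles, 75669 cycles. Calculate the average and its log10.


Average = (163730 + 147134 + 75669) / 3 = 128844 cycles
log10(128844) = 5.11


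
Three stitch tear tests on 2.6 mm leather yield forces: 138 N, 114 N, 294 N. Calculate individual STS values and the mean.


STS1 = 138 / 2.6 = 53.1 N/mm
STS2 = 114 / 2.6 = 43.8 N/mm
STS3 = 294 / 2.6 = 113.1 N/mm
Mean = (53.1 + 43.8 + 113.1) / 3 = 70.0 N/mm


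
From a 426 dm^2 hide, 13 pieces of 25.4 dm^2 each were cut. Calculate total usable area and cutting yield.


Usable area = 330.2 dm^2
Yield = 77.5%


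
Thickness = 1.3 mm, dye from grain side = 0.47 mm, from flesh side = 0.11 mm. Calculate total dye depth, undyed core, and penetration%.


Total dyed = 0.58 mm
Undyed core = 0.72 mm
Penetration = 44.6%


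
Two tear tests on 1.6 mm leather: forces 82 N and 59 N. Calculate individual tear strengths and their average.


Tear 1 = 82 / 1.6 = 51.3 N/mm
Tear 2 = 59 / 1.6 = 36.9 N/mm
Average = (51.3 + 36.9) / 2 = 44.1 N/mm


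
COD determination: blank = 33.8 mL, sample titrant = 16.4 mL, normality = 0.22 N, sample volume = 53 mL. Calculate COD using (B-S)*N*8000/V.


COD = (33.8 - 16.4) x 0.22 x 8000 / 53
COD = 17.4 x 0.22 x 8000 / 53
COD = 577.8 mg/L


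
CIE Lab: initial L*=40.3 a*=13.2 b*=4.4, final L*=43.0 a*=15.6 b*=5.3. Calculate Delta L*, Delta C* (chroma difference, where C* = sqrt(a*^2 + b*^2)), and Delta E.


Delta L* = 2.7
Delta C* = 2.56
Delta E = 3.72


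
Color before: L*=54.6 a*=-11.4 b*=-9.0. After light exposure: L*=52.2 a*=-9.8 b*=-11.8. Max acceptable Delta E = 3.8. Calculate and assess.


Delta E = 4.02
Passes: No

dL = -2.4, da = 1.6, db = -2.8
dE = sqrt((-2.4)^2 + (1.6)^2 + (-2.8)^2) = 4.02
Max = 3.8
Passes: No


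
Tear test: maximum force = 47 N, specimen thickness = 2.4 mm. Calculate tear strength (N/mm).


19.6 N/mm


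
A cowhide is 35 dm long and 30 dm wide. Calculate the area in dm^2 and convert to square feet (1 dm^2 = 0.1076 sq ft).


Area = 35 x 30 = 1050 dm^2
Conversion: 1050 x 0.1076 = 112.98 sq ft


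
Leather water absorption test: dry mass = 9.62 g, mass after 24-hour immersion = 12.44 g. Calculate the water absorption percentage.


29.3%

Water absorbed = 12.44 - 9.62 = 2.82 g
WA% = 2.82 / 9.62 x 100 = 29.3%


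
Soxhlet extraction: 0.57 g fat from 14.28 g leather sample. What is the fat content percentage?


4.0%

Fat content = 0.57 / 14.28 x 100
Fat = 4.0%


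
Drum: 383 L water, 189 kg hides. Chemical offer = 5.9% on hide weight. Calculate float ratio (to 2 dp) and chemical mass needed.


Float ratio = 383 / 189 = 2.03
Chemical = 189 x 5.9 / 100 = 11.151 kg


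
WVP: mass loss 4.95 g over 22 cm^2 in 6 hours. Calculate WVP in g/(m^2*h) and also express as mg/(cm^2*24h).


WVP = 375.00 g/(m^2*h)
Daily rate = 900.00 mg/(cm^2*24h)

WVP = 4.95 / (22 x 6) x 10000 = 375.00 g/(m^2*h)
Mass loss in mg = 4.95 x 1000 = 4950 mg
Per cm^2 per 24h in mg: 4950 x 24 / (22 x 6) = 118800 / 132 = 900.00 mg/(cm^2*24h)


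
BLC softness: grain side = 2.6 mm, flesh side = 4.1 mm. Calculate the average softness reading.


Average = (2.6 + 4.1) / 2
Average = 3.35 mm


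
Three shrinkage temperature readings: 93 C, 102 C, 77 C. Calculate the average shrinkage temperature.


90.7 C

Average = (93 + 102 + 77) / 3
Average = 272 / 3 = 90.7 C


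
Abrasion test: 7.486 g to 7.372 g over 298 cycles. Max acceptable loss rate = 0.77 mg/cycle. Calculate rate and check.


Rate = 0.383 mg/cycle
Passes: Yes

Loss = 7.486 - 7.372 = 0.114 g
Rate = 0.114 g / 298 cycles x 1000 = 0.383 mg/cycle
Max = 0.77 mg/cycle
Passes: Yes


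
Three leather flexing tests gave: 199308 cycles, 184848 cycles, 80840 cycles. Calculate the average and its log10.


Average = 154999 cycles
log10 = 5.19

Average = (199308 + 184848 + 80840) / 3 = 154999 cycles
log10(154999) = 5.19


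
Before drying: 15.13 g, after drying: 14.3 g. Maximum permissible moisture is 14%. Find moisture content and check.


Moisture content = 5.5%
Acceptable: Yes

MC = (15.13 - 14.3) / 15.13 x 100 = 5.5%
Maximum: 14%
Acceptable: Yes


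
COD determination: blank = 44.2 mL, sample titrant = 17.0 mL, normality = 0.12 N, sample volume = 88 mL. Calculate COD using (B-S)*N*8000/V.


296.7 mg/L

COD = (44.2 - 17.0) x 0.12 x 8000 / 88
COD = 27.2 x 0.12 x 8000 / 88
COD = 296.7 mg/L


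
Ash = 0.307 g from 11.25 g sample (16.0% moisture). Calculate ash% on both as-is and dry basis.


As-is ash = 2.73%
Dry-basis ash = 3.25%


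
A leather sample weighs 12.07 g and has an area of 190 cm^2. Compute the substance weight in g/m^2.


Substance weight = mass / area x 10000
SW = 12.07 / 190 x 10000
SW = 635.3 g/m^2


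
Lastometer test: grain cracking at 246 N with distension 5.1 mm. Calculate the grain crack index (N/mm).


Grain crack index = force / distension
Index = 246 / 5.1 = 48.2 N/mm


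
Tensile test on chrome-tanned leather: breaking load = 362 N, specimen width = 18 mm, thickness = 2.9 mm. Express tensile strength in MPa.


Cross-section = 18 x 2.9 = 52.2 mm^2
TS = 362 / 52.2 = 6.93 MPa
(1 N/mm^2 = 1 MPa)


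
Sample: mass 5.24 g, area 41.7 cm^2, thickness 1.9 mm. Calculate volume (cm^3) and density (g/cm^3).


Thickness in cm = 1.9 / 10 = 0.19 cm
Volume = 41.7 x 0.19 = 7.923 cm^3
Density = 5.24 / 7.923 = 0.661 g/cm^3


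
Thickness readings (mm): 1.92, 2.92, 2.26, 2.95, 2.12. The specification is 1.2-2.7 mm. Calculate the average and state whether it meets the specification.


Average = 2.43 mm
Within specification: Yes

Sum = 12.17
Average = 12.17 / 5 = 2.43 mm
Specification range: 1.2 to 2.7 mm
Within spec: Yes


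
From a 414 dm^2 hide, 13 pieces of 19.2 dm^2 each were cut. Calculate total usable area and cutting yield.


Usable area = 249.6 dm^2
Yield = 60.3%

Total usable = 13 x 19.2 = 249.6 dm^2
Yield = 249.6 / 414 x 100 = 60.3%


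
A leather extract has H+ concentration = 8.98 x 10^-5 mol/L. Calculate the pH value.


pH = 4.05


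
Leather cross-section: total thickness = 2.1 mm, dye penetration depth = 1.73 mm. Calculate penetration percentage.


Penetration% = 1.73 / 2.1 x 100
Penetration = 82.4%


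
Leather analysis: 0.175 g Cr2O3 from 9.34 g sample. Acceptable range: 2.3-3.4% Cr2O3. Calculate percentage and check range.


Cr2O3 = 1.87%
Within range: No


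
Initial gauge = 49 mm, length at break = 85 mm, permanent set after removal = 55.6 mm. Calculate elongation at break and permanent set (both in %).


Elongation at break = (85 - 49) / 49 x 100 = 73.5%
Permanent set = (55.6 - 49) / 49 x 100 = 13.5%


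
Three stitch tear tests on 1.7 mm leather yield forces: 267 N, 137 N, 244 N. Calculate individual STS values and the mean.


STS1 = 267 / 1.7 = 157.1 N/mm
STS2 = 137 / 1.7 = 80.6 N/mm
STS3 = 244 / 1.7 = 143.5 N/mm
Mean = (157.1 + 80.6 + 143.5) / 3 = 127.1 N/mm


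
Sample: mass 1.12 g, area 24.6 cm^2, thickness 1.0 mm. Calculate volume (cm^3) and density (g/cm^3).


Volume = 2.460 cm^3
Density = 0.455 g/cm^3


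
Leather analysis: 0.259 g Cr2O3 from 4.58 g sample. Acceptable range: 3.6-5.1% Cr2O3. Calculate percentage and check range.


Cr2O3 = 5.66%
Within range: No


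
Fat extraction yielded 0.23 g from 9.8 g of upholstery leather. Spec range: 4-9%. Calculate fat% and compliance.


Fat content = 2.3%
Compliant: No

Fat% = 0.23 / 9.8 x 100 = 2.3%
Spec range: 4-9%
Compliant: No


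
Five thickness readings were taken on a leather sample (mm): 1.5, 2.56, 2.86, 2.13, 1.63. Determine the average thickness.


Sum = 1.5 + 2.56 + 2.86 + 2.13 + 1.63 = 10.68
Average = 10.68 / 5 = 2.14 mm


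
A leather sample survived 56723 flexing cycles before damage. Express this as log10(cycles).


log10(56723) = 4.75


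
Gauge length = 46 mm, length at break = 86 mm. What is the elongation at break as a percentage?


Extension = 86 - 46 = 40 mm
Elongation = 40 / 46 x 100 = 87.0%


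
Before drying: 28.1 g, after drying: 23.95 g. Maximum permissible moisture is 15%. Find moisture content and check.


MC = (28.1 - 23.95) / 28.1 x 100 = 14.8%
Maximum: 15%
Acceptable: Yes


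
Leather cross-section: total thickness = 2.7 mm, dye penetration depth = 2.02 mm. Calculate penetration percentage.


74.8%


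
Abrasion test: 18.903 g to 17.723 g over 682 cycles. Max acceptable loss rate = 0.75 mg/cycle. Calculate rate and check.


Loss = 18.903 - 17.723 = 1.180 g
Rate = 1.180 g / 682 cycles x 1000 = 1.730 mg/cycle
Max = 0.75 mg/cycle
Passes: No


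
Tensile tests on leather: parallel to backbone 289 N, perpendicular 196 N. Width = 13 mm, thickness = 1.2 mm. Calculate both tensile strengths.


Area = 13 x 1.2 = 15.6 mm^2
TS (parallel) = 289 / 15.6 = 18.53 N/mm^2
TS (perpendicular) = 196 / 15.6 = 12.56 N/mm^2


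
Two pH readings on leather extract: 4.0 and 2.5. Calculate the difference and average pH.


Difference = |4.0 - 2.5| = 1.5
Average = (4.0 + 2.5) / 2 = 3.25


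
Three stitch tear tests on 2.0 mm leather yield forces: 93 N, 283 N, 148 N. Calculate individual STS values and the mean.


STS1 = 93 / 2.0 = 46.5 N/mm
STS2 = 283 / 2.0 = 141.5 N/mm
STS3 = 148 / 2.0 = 74.0 N/mm
Mean = (46.5 + 141.5 + 74.0) / 3 = 87.3 N/mm


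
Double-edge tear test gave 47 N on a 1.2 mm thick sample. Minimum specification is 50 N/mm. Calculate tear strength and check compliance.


Tear strength = 47 / 1.2 = 39.2 N/mm
Required minimum = 50 N/mm
Compliant: No


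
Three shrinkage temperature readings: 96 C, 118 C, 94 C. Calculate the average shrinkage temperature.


102.7 C


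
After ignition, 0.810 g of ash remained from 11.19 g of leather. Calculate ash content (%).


Ash% = 0.810 / 11.19 x 100
Ash% = 7.24%


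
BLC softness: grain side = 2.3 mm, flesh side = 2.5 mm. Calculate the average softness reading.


2.40 mm


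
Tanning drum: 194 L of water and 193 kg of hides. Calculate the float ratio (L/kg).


1.0

Float ratio = water / hide weight
Ratio = 194 / 193 = 1.0


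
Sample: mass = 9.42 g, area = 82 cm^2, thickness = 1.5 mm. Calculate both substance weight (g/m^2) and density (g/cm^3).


SW = 9.42 / 82 x 10000 = 1148.8 g/m^2
Volume = 82 x 1.5 / 10 = 12.30 cm^3
Density = 9.42 / 12.30 = 0.766 g/cm^3


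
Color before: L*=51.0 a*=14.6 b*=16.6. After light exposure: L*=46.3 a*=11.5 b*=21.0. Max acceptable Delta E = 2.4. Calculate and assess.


Delta E = 7.15
Passes: No

dL = -4.7, da = -3.1, db = 4.4
dE = sqrt((-4.7)^2 + (-3.1)^2 + (4.4)^2) = 7.15
Max = 2.4
Passes: No


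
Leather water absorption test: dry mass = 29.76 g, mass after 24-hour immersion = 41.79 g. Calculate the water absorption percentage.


40.4%

Water absorbed = 41.79 - 29.76 = 12.03 g
WA% = 12.03 / 29.76 x 100 = 40.4%


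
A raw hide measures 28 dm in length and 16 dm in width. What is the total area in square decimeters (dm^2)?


448 dm^2

Area = length x width
Area = 28 x 16 = 448 dm^2


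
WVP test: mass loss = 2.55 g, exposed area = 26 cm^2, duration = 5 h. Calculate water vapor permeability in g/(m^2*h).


WVP = mass_loss / (area x time) x 10000
WVP = 2.55 / (26 x 5) x 10000
WVP = 2.55 / 130 x 10000 = 196.15 g/(m^2*h)


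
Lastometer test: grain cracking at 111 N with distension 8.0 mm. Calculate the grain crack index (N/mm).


Grain crack index = force / distension
Index = 111 / 8.0 = 13.9 N/mm


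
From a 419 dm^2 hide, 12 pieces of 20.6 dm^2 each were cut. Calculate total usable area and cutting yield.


Total usable = 12 x 20.6 = 247.2 dm^2
Yield = 247.2 / 419 x 100 = 59.0%


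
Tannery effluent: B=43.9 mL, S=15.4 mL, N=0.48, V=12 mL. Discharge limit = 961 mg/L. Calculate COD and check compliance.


COD = (43.9 - 15.4) x 0.48 x 8000 / 12 = 9120.0 mg/L
Limit: 961 mg/L
Compliant: No


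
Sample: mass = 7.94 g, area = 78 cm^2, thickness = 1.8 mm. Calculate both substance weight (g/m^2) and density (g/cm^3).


Substance weight = 1017.9 g/m^2
Density = 0.566 g/cm^3

SW = 7.94 / 78 x 10000 = 1017.9 g/m^2
Volume = 78 x 1.8 / 10 = 14.04 cm^3
Density = 7.94 / 14.04 = 0.566 g/cm^3


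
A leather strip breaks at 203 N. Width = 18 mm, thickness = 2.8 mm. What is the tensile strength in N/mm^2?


4.03 N/mm^2

Cross-sectional area = 18 x 2.8 = 50.4 mm^2
Tensile strength = 203 / 50.4 = 4.03 N/mm^2


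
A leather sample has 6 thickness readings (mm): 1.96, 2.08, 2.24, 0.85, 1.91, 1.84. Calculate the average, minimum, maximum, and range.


Average = 1.81 mm
Min = 0.85 mm
Max = 2.24 mm
Range = 1.39 mm


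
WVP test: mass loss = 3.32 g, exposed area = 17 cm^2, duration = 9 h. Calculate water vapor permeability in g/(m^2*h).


WVP = mass_loss / (area x time) x 10000
WVP = 3.32 / (17 x 9) x 10000
WVP = 3.32 / 153 x 10000 = 216.99 g/(m^2*h)


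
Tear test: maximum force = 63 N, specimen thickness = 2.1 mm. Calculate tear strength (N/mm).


Tear strength = force / thickness
Tear = 63 / 2.1 = 30.0 N/mm


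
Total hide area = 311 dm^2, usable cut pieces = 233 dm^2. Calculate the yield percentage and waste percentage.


Yield = 233 / 311 x 100 = 74.9%
Waste = 311 - 233 = 78 dm^2
Waste% = 100 - 74.9 = 25.1%


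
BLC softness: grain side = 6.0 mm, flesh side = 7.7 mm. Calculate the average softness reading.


Average = (6.0 + 7.7) / 2
Average = 6.85 mm


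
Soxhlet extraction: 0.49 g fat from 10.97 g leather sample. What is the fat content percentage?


Fat content = 0.49 / 10.97 x 100
Fat = 4.5%


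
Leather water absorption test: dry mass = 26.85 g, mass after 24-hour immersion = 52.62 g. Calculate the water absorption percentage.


Water absorbed = 52.62 - 26.85 = 25.77 g
WA% = 25.77 / 26.85 x 100 = 96.0%


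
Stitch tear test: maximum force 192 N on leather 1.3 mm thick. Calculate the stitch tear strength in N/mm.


147.7 N/mm


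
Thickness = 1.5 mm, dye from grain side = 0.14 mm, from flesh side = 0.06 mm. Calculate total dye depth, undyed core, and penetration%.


Total dyed = 0.14 + 0.06 = 0.20 mm
Undyed core = 1.5 - 0.20 = 1.30 mm
Penetration = 0.20 / 1.5 x 100 = 13.3%


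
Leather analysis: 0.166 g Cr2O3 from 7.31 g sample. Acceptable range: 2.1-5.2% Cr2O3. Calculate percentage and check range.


Cr2O3% = 0.166 / 7.31 x 100 = 2.27%
Acceptable range: 2.1 to 5.2%
Within range: Yes


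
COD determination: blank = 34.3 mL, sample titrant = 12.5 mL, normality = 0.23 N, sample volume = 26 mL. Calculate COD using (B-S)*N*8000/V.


COD = (34.3 - 12.5) x 0.23 x 8000 / 26
COD = 21.8 x 0.23 x 8000 / 26
COD = 1542.8 mg/L


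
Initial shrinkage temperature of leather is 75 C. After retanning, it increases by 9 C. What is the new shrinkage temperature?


84 C


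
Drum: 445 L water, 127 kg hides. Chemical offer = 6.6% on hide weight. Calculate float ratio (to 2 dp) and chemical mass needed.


Float ratio = 3.50
Chemical needed = 8.382 kg

Float ratio = 445 / 127 = 3.50
Chemical = 127 x 6.6 / 100 = 8.382 kg


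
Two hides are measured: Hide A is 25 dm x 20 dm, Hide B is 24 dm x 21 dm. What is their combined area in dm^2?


Hide A area = 25 x 20 = 500 dm^2
Hide B area = 24 x 21 = 504 dm^2
Total = 500 + 504 = 1004 dm^2


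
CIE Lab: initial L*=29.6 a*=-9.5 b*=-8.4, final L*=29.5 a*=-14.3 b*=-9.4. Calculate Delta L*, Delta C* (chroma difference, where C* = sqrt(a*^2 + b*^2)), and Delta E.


Delta L* = -0.1
Delta C* = 4.43
Delta E = 4.90


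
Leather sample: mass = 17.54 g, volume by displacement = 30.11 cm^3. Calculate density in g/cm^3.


0.583 g/cm^3


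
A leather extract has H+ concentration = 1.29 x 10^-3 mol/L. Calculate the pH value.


pH = 2.89


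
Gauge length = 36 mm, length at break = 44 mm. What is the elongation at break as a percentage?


22.2%

Extension = 44 - 36 = 8 mm
Elongation = 8 / 36 x 100 = 22.2%


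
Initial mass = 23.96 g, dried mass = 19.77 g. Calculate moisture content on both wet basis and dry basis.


Wet basis = 17.5%
Dry basis = 21.2%


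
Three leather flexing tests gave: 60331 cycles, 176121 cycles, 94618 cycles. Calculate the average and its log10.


Average = 110357 cycles
log10 = 5.04

Average = (60331 + 176121 + 94618) / 3 = 110357 cycles
log10(110357) = 5.04


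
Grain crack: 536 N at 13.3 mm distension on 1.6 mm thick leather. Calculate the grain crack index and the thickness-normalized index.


Crack index = 40.3 N/mm
Normalized index = 25.2 N/mm per mm


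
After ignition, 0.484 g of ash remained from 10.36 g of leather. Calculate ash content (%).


Ash% = 0.484 / 10.36 x 100
Ash% = 4.67%


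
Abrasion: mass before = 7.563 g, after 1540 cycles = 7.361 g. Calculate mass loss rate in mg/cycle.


0.131 mg/cycle

Mass loss = 7.563 - 7.361 = 0.202 g
Rate = 0.202 / 1540 x 1000 = 0.131 mg/cycle


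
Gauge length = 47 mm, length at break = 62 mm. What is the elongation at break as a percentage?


Extension = 62 - 47 = 15 mm
Elongation = 15 / 47 x 100 = 31.9%


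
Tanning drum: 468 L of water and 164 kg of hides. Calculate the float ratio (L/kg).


Float ratio = water / hide weight
Ratio = 468 / 164 = 2.9


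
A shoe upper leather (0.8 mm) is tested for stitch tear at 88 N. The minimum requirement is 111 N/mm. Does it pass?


STS = 110.0 N/mm
Passes: No

STS = 88 / 0.8 = 110.0 N/mm
Minimum required: 111 N/mm
Passes: No


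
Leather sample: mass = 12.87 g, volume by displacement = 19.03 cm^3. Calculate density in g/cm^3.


0.676 g/cm^3

Density = mass / volume
Density = 12.87 / 19.03 = 0.676 g/cm^3


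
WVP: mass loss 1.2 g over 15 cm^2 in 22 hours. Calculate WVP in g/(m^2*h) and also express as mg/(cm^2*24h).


WVP = 36.36 g/(m^2*h)
Daily rate = 87.27 mg/(cm^2*24h)

WVP = 1.2 / (15 x 22) x 10000 = 36.36 g/(m^2*h)
Mass loss in mg = 1.2 x 1000 = 1200 mg
Per cm^2 per 24h in mg: 1200 x 24 / (15 x 22) = 28800 / 330 = 87.27 mg/(cm^2*24h)
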